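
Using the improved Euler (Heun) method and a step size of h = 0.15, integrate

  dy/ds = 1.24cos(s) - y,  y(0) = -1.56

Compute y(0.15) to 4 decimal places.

-1.1725

Heun: k1 = f(s_n, y_n); k2 = f(s_n + h, y_n + h·k1); y_{n+1} = y_n + (h/2)·(k1 + k2).
s=0.000000, y=-1.560000:
  k1 = f(0.000000, -1.560000) = 2.800000
  k2 = f(0.150000, -1.140000) = 2.366076
  y ← -1.560000 + (0.15/2)·(2.800000 + 2.366076) = -1.172544
y(0.15) ≈ -1.1725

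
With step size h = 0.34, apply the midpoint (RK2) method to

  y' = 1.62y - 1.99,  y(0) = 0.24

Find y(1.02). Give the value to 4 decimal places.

Midpoint: k1 = f(x_n, y_n); k2 = f(x_n + h/2, y_n + (h/2)·k1); y_{n+1} = y_n + h·k2.
x=0.000000, y=0.240000:
  k1 = f(0.000000, 0.240000) = -1.601200
  k2 = f(0.170000, -0.032204) = -2.042170
  y ← 0.240000 + 0.34·(-2.042170) = -0.454338
x=0.340000, y=-0.454338:
  k1 = f(0.340000, -0.454338) = -2.726028
  k2 = f(0.510000, -0.917763) = -3.476775
  y ← -0.454338 + 0.34·(-3.476775) = -1.636442
x=0.680000, y=-1.636442:
  k1 = f(0.680000, -1.636442) = -4.641035
  k2 = f(0.850000, -2.425418) = -5.919177
  y ← -1.636442 + 0.34·(-5.919177) = -3.648962
y(1.02) ≈ -3.6490

-3.6490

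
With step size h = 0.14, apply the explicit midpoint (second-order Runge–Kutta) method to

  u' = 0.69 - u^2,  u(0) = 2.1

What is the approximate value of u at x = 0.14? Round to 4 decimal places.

1.7228

Midpoint: k1 = f(x_n, u_n); k2 = f(x_n + h/2, u_n + (h/2)·k1); u_{n+1} = u_n + h·k2.
x=0.000000, u=2.100000:
  k1 = f(0.000000, 2.100000) = -3.720000
  k2 = f(0.070000, 1.839600) = -2.694128
  u ← 2.100000 + 0.14·(-2.694128) = 1.722822
u(0.14) ≈ 1.7228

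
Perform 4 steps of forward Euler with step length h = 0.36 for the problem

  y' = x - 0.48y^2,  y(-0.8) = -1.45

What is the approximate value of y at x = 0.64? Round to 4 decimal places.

-8.2344

Euler: y_{n+1} = y_n + h·f(x_n, y_n).
x=-0.800000, y=-1.450000: f=-1.809200 → y ← -1.450000 + 0.36·(-1.809200) = -2.101312
x=-0.440000, y=-2.101312: f=-2.559446 → y ← -2.101312 + 0.36·(-2.559446) = -3.022712
x=-0.080000, y=-3.022712: f=-4.465660 → y ← -3.022712 + 0.36·(-4.465660) = -4.630350
x=0.280000, y=-4.630350: f=-10.011268 → y ← -4.630350 + 0.36·(-10.011268) = -8.234406
y(0.64) ≈ -8.2344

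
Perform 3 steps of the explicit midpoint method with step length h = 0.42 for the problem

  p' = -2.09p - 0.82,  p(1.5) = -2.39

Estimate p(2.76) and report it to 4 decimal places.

Midpoint: k1 = f(x_n, p_n); k2 = f(x_n + h/2, p_n + (h/2)·k1); p_{n+1} = p_n + h·k2.
x=1.500000, p=-2.390000:
  k1 = f(1.500000, -2.390000) = 4.175100
  k2 = f(1.710000, -1.513229) = 2.342649
  p ← -2.390000 + 0.42·2.342649 = -1.406088
x=1.920000, p=-1.406088:
  k1 = f(1.920000, -1.406088) = 2.118723
  k2 = f(2.130000, -0.961156) = 1.188816
  p ← -1.406088 + 0.42·1.188816 = -0.906785
x=2.340000, p=-0.906785:
  k1 = f(2.340000, -0.906785) = 1.075181
  k2 = f(2.550000, -0.680997) = 0.603284
  p ← -0.906785 + 0.42·0.603284 = -0.653406
p(2.76) ≈ -0.6534

-0.6534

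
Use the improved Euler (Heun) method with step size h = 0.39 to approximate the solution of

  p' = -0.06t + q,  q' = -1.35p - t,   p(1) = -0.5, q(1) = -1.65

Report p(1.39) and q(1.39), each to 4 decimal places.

Heun on (p,q): k1 = f(t_n, state_n); k2 = f(t_n + h, state_n + h·k1); state_{n+1} = state_n + (h/2)·(k1 + k2).
1.000000: (-0.500000, -1.650000)
  k1 = (-1.710000, -0.325000)
  predictor → (-1.166900, -1.776750)
  k2 = (-1.860150, 0.185315)
  → (-1.196179, -1.677239)
(p(1.39), q(1.39)) ≈ (-1.1962, -1.6772)

-1.1962, -1.6772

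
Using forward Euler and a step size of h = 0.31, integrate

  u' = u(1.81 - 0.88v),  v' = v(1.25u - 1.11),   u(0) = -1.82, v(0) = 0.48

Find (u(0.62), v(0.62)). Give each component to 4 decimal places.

Euler on (u,v): u_{n+1} = u_n + h·u', v_{n+1} = v_n + h·v'.
0.000000: (-1.820000, 0.480000); f=(-2.525432, -1.624800) → (-2.602884, -0.023688)
0.310000: (-2.602884, -0.023688); f=(-4.765478, 0.103365) → (-4.080182, 0.008355)
(u(0.62), v(0.62)) ≈ (-4.0802, 0.0084)

-4.0802, 0.0084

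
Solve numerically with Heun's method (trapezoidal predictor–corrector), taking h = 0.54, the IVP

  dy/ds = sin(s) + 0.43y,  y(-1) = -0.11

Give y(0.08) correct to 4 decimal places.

Heun: k1 = f(s_n, y_n); k2 = f(s_n + h, y_n + h·k1); y_{n+1} = y_n + (h/2)·(k1 + k2).
s=-1.000000, y=-0.110000:
  k1 = f(-1.000000, -0.110000) = -0.888771
  k2 = f(-0.460000, -0.589936) = -0.697621
  y ← -0.110000 + (0.54/2)·(-0.888771 + (-0.697621)) = -0.538326
s=-0.460000, y=-0.538326:
  k1 = f(-0.460000, -0.538326) = -0.675428
  k2 = f(0.080000, -0.903057) = -0.308400
  y ← -0.538326 + (0.54/2)·(-0.675428 + (-0.308400)) = -0.803959
y(0.08) ≈ -0.8040

-0.8040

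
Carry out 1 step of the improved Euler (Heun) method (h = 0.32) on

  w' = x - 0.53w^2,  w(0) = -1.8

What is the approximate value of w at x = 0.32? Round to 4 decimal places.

Heun: k1 = f(x_n, w_n); k2 = f(x_n + h, w_n + h·k1); w_{n+1} = w_n + (h/2)·(k1 + k2).
x=0.000000, w=-1.800000:
  k1 = f(0.000000, -1.800000) = -1.717200
  k2 = f(0.320000, -2.349504) = -2.605690
  w ← -1.800000 + (0.32/2)·(-1.717200 + (-2.605690)) = -2.491662
w(0.32) ≈ -2.4917

-2.4917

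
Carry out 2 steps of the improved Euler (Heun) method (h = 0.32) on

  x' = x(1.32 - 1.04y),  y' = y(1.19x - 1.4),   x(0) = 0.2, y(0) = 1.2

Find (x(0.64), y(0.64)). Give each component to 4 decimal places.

0.2665, 0.5911

Heun on (x,y): k1 = f(t_n, state_n); k2 = f(t_n + h, state_n + h·k1); state_{n+1} = state_n + (h/2)·(k1 + k2).
0.000000: (0.200000, 1.200000)
  k1 = (0.014400, -1.394400)
  predictor → (0.204608, 0.753792)
  k2 = (0.109681, -0.871773)
  → (0.219853, 0.837412)
0.320000: (0.219853, 0.837412)
  k1 = (0.098734, -0.953289)
  predictor → (0.251448, 0.532360)
  k2 = (0.192696, -0.586009)
  → (0.266482, 0.591125)
(x(0.64), y(0.64)) ≈ (0.2665, 0.5911)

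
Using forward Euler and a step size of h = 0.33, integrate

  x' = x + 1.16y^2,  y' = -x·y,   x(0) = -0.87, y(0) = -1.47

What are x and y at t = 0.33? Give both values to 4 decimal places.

Euler on (x,y): x_{n+1} = x_n + h·x', y_{n+1} = y_n + h·y'.
0.000000: (-0.870000, -1.470000); f=(1.636644, -1.278900) → (-0.329907, -1.892037)
(x(0.33), y(0.33)) ≈ (-0.3299, -1.8920)

-0.3299, -1.8920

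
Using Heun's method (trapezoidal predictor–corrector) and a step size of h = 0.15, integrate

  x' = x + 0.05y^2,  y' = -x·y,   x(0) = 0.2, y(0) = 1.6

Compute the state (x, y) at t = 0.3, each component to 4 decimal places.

Heun on (x,y): k1 = f(t_n, state_n); k2 = f(t_n + h, state_n + h·k1); state_{n+1} = state_n + (h/2)·(k1 + k2).
0.000000: (0.200000, 1.600000)
  k1 = (0.328000, -0.320000)
  predictor → (0.249200, 1.552000)
  k2 = (0.369635, -0.386758)
  → (0.252323, 1.546993)
0.150000: (0.252323, 1.546993)
  k1 = (0.371982, -0.390341)
  predictor → (0.308120, 1.488442)
  k2 = (0.418893, -0.458619)
  → (0.311638, 1.483321)
(x(0.3), y(0.3)) ≈ (0.3116, 1.4833)

0.3116, 1.4833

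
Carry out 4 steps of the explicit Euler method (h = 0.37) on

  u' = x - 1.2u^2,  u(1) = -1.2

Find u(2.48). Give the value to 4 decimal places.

Euler: u_{n+1} = u_n + h·f(x_n, u_n).
x=1.000000, u=-1.200000: f=-0.728000 → u ← -1.200000 + 0.37·(-0.728000) = -1.469360
x=1.370000, u=-1.469360: f=-1.220823 → u ← -1.469360 + 0.37·(-1.220823) = -1.921064
x=1.740000, u=-1.921064: f=-2.688586 → u ← -1.921064 + 0.37·(-2.688586) = -2.915841
x=2.110000, u=-2.915841: f=-8.092555 → u ← -2.915841 + 0.37·(-8.092555) = -5.910087
u(2.48) ≈ -5.9101

-5.9101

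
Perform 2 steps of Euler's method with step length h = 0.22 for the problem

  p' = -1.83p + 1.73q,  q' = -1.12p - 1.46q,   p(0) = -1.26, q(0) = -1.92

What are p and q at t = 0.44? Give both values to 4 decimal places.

-1.2641, -0.3084

Euler on (p,q): p_{n+1} = p_n + h·p', q_{n+1} = q_n + h·q'.
0.000000: (-1.260000, -1.920000); f=(-1.015800, 4.214400) → (-1.483476, -0.992832)
0.220000: (-1.483476, -0.992832); f=(0.997162, 3.111028) → (-1.264100, -0.308406)
(p(0.44), q(0.44)) ≈ (-1.2641, -0.3084)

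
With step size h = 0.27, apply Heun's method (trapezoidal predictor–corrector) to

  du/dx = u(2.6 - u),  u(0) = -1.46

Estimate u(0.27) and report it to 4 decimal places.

Heun: k1 = f(x_n, u_n); k2 = f(x_n + h, u_n + h·k1); u_{n+1} = u_n + (h/2)·(k1 + k2).
x=0.000000, u=-1.460000:
  k1 = f(0.000000, -1.460000) = -5.927600
  k2 = f(0.270000, -3.060452) = -17.323542
  u ← -1.460000 + (0.27/2)·(-5.927600 + (-17.323542)) = -4.598904
u(0.27) ≈ -4.5989

-4.5989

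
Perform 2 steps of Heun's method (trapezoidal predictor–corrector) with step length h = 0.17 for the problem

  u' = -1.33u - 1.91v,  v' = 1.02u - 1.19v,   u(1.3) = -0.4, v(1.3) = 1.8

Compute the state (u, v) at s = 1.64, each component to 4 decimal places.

Heun on (u,v): k1 = f(s_n, state_n); k2 = f(s_n + h, state_n + h·k1); state_{n+1} = state_n + (h/2)·(k1 + k2).
1.300000: (-0.400000, 1.800000)
  k1 = (-2.906000, -2.550000)
  predictor → (-0.894020, 1.366500)
  k2 = (-1.420968, -2.538035)
  → (-0.767792, 1.367517)
1.470000: (-0.767792, 1.367517)
  k1 = (-1.590794, -2.410493)
  predictor → (-1.038227, 0.957733)
  k2 = (-0.448428, -2.198694)
  → (-0.941126, 0.975736)
(u(1.64), v(1.64)) ≈ (-0.9411, 0.9757)

-0.9411, 0.9757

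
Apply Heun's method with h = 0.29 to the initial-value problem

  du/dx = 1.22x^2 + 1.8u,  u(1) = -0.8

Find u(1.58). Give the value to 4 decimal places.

Heun: k1 = f(x_n, u_n); k2 = f(x_n + h, u_n + h·k1); u_{n+1} = u_n + (h/2)·(k1 + k2).
x=1.000000, u=-0.800000:
  k1 = f(1.000000, -0.800000) = -0.220000
  k2 = f(1.290000, -0.863800) = 0.475362
  u ← -0.800000 + (0.29/2)·(-0.220000 + 0.475362) = -0.762973
x=1.290000, u=-0.762973:
  k1 = f(1.290000, -0.762973) = 0.656851
  k2 = f(1.580000, -0.572486) = 2.015134
  u ← -0.762973 + (0.29/2)·(0.656851 + 2.015134) = -0.375535
u(1.58) ≈ -0.3755

-0.3755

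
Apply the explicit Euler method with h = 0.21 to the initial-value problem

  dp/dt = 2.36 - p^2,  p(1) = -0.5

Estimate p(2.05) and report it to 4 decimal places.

Euler: p_{n+1} = p_n + h·f(t_n, p_n).
t=1.000000, p=-0.500000: f=2.110000 → p ← -0.500000 + 0.21·2.110000 = -0.056900
t=1.210000, p=-0.056900: f=2.356762 → p ← -0.056900 + 0.21·2.356762 = 0.438020
t=1.420000, p=0.438020: f=2.168138 → p ← 0.438020 + 0.21·2.168138 = 0.893329
t=1.630000, p=0.893329: f=1.561963 → p ← 0.893329 + 0.21·1.561963 = 1.221341
t=1.840000, p=1.221341: f=0.868325 → p ← 1.221341 + 0.21·0.868325 = 1.403690
p(2.05) ≈ 1.4037

1.4037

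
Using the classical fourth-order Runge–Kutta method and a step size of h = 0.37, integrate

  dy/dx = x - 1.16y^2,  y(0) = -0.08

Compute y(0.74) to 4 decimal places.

RK4: k1 = f(x_n, y_n); k2 = f(x_n + h/2, y_n + (h/2)·k1); k3 = f(x_n + h/2, y_n + (h/2)·k2); k4 = f(x_n + h, y_n + h·k3); y_{n+1} = y_n + (h/6)·(k1 + 2k2 + 2k3 + k4).
x=0.000000, y=-0.080000:
  k1 = f(0.000000, -0.080000) = -0.007424
  k2 = f(0.185000, -0.081373) = 0.177319
  k3 = f(0.185000, -0.047196) = 0.182416
  k4 = f(0.370000, -0.012506) = 0.369819
  y ← -0.080000 + (0.37/6)·(k1 + 2k2 + 2k3 + k4) = -0.013285
x=0.370000, y=-0.013285:
  k1 = f(0.370000, -0.013285) = 0.369795
  k2 = f(0.555000, 0.055127) = 0.551475
  k3 = f(0.555000, 0.088738) = 0.545866
  k4 = f(0.740000, 0.188685) = 0.698702
  y ← -0.013285 + (0.37/6)·(k1 + 2k2 + 2k3 + k4) = 0.187944
y(0.74) ≈ 0.1879

0.1879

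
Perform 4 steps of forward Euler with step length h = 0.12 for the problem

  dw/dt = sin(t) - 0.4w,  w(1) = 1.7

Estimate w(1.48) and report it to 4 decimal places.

Euler: w_{n+1} = w_n + h·f(t_n, w_n).
t=1.000000, w=1.700000: f=0.161471 → w ← 1.700000 + 0.12·0.161471 = 1.719377
t=1.120000, w=1.719377: f=0.212350 → w ← 1.719377 + 0.12·0.212350 = 1.744858
t=1.240000, w=1.744858: f=0.247841 → w ← 1.744858 + 0.12·0.247841 = 1.774599
t=1.360000, w=1.774599: f=0.268025 → w ← 1.774599 + 0.12·0.268025 = 1.806762
w(1.48) ≈ 1.8068

1.8068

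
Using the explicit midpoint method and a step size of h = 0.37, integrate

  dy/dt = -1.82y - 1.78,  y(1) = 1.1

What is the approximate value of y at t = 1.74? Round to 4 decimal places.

-0.3418

Midpoint: k1 = f(t_n, y_n); k2 = f(t_n + h/2, y_n + (h/2)·k1); y_{n+1} = y_n + h·k2.
t=1.000000, y=1.100000:
  k1 = f(1.000000, 1.100000) = -3.782000
  k2 = f(1.185000, 0.400330) = -2.508601
  y ← 1.100000 + 0.37·(-2.508601) = 0.171818
t=1.370000, y=0.171818:
  k1 = f(1.370000, 0.171818) = -2.092708
  k2 = f(1.555000, -0.215333) = -1.388093
  y ← 0.171818 + 0.37·(-1.388093) = -0.341777
y(1.74) ≈ -0.3418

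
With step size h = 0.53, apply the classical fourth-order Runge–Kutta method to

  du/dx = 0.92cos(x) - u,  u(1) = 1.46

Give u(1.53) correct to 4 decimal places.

0.9637

RK4: k1 = f(x_n, u_n); k2 = f(x_n + h/2, u_n + (h/2)·k1); k3 = f(x_n + h/2, u_n + (h/2)·k2); k4 = f(x_n + h, u_n + h·k3); u_{n+1} = u_n + (h/6)·(k1 + 2k2 + 2k3 + k4).
x=1.000000, u=1.460000:
  k1 = f(1.000000, 1.460000) = -0.962922
  k2 = f(1.265000, 1.204826) = -0.927857
  k3 = f(1.265000, 1.214118) = -0.937149
  k4 = f(1.530000, 0.963311) = -0.925789
  u ← 1.460000 + (0.53/6)·(k1 + 2k2 + 2k3 + k4) = 0.963679
u(1.53) ≈ 0.9637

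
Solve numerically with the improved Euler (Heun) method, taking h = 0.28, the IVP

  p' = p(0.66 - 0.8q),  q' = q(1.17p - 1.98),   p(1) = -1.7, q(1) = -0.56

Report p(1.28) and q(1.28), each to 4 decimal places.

Heun on (p,q): k1 = f(s_n, state_n); k2 = f(s_n + h, state_n + h·k1); state_{n+1} = state_n + (h/2)·(k1 + k2).
1.000000: (-1.700000, -0.560000)
  k1 = (-1.883600, 2.222640)
  predictor → (-2.227408, 0.062339)
  k2 = (-1.359005, -0.285892)
  → (-2.153965, -0.288855)
(p(1.28), q(1.28)) ≈ (-2.1540, -0.2889)

-2.1540, -0.2889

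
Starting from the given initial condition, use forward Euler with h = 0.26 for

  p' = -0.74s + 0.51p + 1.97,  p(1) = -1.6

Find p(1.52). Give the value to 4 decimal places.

-1.4205

Euler: p_{n+1} = p_n + h·f(s_n, p_n).
s=1.000000, p=-1.600000: f=0.414000 → p ← -1.600000 + 0.26·0.414000 = -1.492360
s=1.260000, p=-1.492360: f=0.276496 → p ← -1.492360 + 0.26·0.276496 = -1.420471
p(1.52) ≈ -1.4205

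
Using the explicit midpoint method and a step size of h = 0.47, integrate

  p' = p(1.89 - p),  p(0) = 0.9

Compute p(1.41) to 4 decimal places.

1.7399

Midpoint: k1 = f(x_n, p_n); k2 = f(x_n + h/2, p_n + (h/2)·k1); p_{n+1} = p_n + h·k2.
x=0.000000, p=0.900000:
  k1 = f(0.000000, 0.900000) = 0.891000
  k2 = f(0.235000, 1.109385) = 0.866003
  p ← 0.900000 + 0.47·0.866003 = 1.307021
x=0.470000, p=1.307021:
  k1 = f(0.470000, 1.307021) = 0.761966
  k2 = f(0.705000, 1.486083) = 0.600254
  p ← 1.307021 + 0.47·0.600254 = 1.589141
x=0.940000, p=1.589141:
  k1 = f(0.940000, 1.589141) = 0.478108
  k2 = f(1.175000, 1.701496) = 0.320739
  p ← 1.589141 + 0.47·0.320739 = 1.739888
p(1.41) ≈ 1.7399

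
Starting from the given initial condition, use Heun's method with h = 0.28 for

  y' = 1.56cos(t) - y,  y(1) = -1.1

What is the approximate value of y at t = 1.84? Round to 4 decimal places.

-0.4167

Heun: k1 = f(t_n, y_n); k2 = f(t_n + h, y_n + h·k1); y_{n+1} = y_n + (h/2)·(k1 + k2).
t=1.000000, y=-1.100000:
  k1 = f(1.000000, -1.100000) = 1.942872
  k2 = f(1.280000, -0.555996) = 1.003272
  y ← -1.100000 + (0.28/2)·(1.942872 + 1.003272) = -0.687540
t=1.280000, y=-0.687540:
  k1 = f(1.280000, -0.687540) = 1.134816
  k2 = f(1.560000, -0.369792) = 0.386633
  y ← -0.687540 + (0.28/2)·(1.134816 + 0.386633) = -0.474537
t=1.560000, y=-0.474537:
  k1 = f(1.560000, -0.474537) = 0.491379
  k2 = f(1.840000, -0.336951) = -0.077953
  y ← -0.474537 + (0.28/2)·(0.491379 + (-0.077953)) = -0.416657
y(1.84) ≈ -0.4167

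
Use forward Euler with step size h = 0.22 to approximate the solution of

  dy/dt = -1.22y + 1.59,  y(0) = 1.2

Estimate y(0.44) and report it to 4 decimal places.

Euler: y_{n+1} = y_n + h·f(t_n, y_n).
t=0.000000, y=1.200000: f=0.126000 → y ← 1.200000 + 0.22·0.126000 = 1.227720
t=0.220000, y=1.227720: f=0.092182 → y ← 1.227720 + 0.22·0.092182 = 1.248000
y(0.44) ≈ 1.2480

1.2480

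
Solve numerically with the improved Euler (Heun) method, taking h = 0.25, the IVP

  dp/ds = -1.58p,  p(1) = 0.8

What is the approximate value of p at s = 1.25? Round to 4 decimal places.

Heun: k1 = f(s_n, p_n); k2 = f(s_n + h, p_n + h·k1); p_{n+1} = p_n + (h/2)·(k1 + k2).
s=1.000000, p=0.800000:
  k1 = f(1.000000, 0.800000) = -1.264000
  k2 = f(1.250000, 0.484000) = -0.764720
  p ← 0.800000 + (0.25/2)·(-1.264000 + (-0.764720)) = 0.546410
p(1.25) ≈ 0.5464

0.5464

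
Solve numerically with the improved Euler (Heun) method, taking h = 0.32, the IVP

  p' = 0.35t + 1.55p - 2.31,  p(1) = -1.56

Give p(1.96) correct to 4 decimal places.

Heun: k1 = f(t_n, p_n); k2 = f(t_n + h, p_n + h·k1); p_{n+1} = p_n + (h/2)·(k1 + k2).
t=1.000000, p=-1.560000:
  k1 = f(1.000000, -1.560000) = -4.378000
  k2 = f(1.320000, -2.960960) = -6.437488
  p ← -1.560000 + (0.32/2)·(-4.378000 + (-6.437488)) = -3.290478
t=1.320000, p=-3.290478:
  k1 = f(1.320000, -3.290478) = -6.948241
  k2 = f(1.640000, -5.513915) = -10.282569
  p ← -3.290478 + (0.32/2)·(-6.948241 + (-10.282569)) = -6.047408
t=1.640000, p=-6.047408:
  k1 = f(1.640000, -6.047408) = -11.109482
  k2 = f(1.960000, -9.602442) = -16.507785
  p ← -6.047408 + (0.32/2)·(-11.109482 + (-16.507785)) = -10.466170
p(1.96) ≈ -10.4662

-10.4662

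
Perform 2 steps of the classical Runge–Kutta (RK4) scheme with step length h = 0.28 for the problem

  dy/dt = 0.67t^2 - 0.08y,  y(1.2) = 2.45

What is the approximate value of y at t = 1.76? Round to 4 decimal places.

RK4: k1 = f(t_n, y_n); k2 = f(t_n + h/2, y_n + (h/2)·k1); k3 = f(t_n + h/2, y_n + (h/2)·k2); k4 = f(t_n + h, y_n + h·k3); y_{n+1} = y_n + (h/6)·(k1 + 2k2 + 2k3 + k4).
t=1.200000, y=2.450000:
  k1 = f(1.200000, 2.450000) = 0.768800
  k2 = f(1.340000, 2.557632) = 0.998441
  k3 = f(1.340000, 2.589782) = 0.995869
  k4 = f(1.480000, 2.728843) = 1.249261
  y ← 2.450000 + (0.28/6)·(k1 + 2k2 + 2k3 + k4) = 2.730312
t=1.480000, y=2.730312:
  k1 = f(1.480000, 2.730312) = 1.249143
  k2 = f(1.620000, 2.905192) = 1.525933
  k3 = f(1.620000, 2.943942) = 1.522833
  k4 = f(1.760000, 3.156705) = 1.822856
  y ← 2.730312 + (0.28/6)·(k1 + 2k2 + 2k3 + k4) = 3.158223
y(1.76) ≈ 3.1582

3.1582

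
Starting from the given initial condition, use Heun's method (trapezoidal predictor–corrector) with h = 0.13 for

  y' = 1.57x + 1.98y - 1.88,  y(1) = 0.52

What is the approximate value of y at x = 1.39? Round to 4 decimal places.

Heun: k1 = f(x_n, y_n); k2 = f(x_n + h, y_n + h·k1); y_{n+1} = y_n + (h/2)·(k1 + k2).
x=1.000000, y=0.520000:
  k1 = f(1.000000, 0.520000) = 0.719600
  k2 = f(1.130000, 0.613548) = 1.108925
  y ← 0.520000 + (0.13/2)·(0.719600 + 1.108925) = 0.638854
x=1.130000, y=0.638854:
  k1 = f(1.130000, 0.638854) = 1.159031
  k2 = f(1.260000, 0.789528) = 1.661466
  y ← 0.638854 + (0.13/2)·(1.159031 + 1.661466) = 0.822186
x=1.260000, y=0.822186:
  k1 = f(1.260000, 0.822186) = 1.726129
  k2 = f(1.390000, 1.046583) = 2.374535
  y ← 0.822186 + (0.13/2)·(1.726129 + 2.374535) = 1.088730
y(1.39) ≈ 1.0887

1.0887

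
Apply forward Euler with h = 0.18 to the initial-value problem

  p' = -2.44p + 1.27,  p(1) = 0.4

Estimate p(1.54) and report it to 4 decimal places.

Euler: p_{n+1} = p_n + h·f(t_n, p_n).
t=1.000000, p=0.400000: f=0.294000 → p ← 0.400000 + 0.18·0.294000 = 0.452920
t=1.180000, p=0.452920: f=0.164875 → p ← 0.452920 + 0.18·0.164875 = 0.482598
t=1.360000, p=0.482598: f=0.092462 → p ← 0.482598 + 0.18·0.092462 = 0.499241
p(1.54) ≈ 0.4992

0.4992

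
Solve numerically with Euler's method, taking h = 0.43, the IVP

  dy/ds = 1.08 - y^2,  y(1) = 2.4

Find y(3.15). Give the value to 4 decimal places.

1.0385

Euler: y_{n+1} = y_n + h·f(s_n, y_n).
s=1.000000, y=2.400000: f=-4.680000 → y ← 2.400000 + 0.43·(-4.680000) = 0.387600
s=1.430000, y=0.387600: f=0.929766 → y ← 0.387600 + 0.43·0.929766 = 0.787399
s=1.860000, y=0.787399: f=0.460002 → y ← 0.787399 + 0.43·0.460002 = 0.985200
s=2.290000, y=0.985200: f=0.109380 → y ← 0.985200 + 0.43·0.109380 = 1.032234
s=2.720000, y=1.032234: f=0.014493 → y ← 1.032234 + 0.43·0.014493 = 1.038466
y(3.15) ≈ 1.0385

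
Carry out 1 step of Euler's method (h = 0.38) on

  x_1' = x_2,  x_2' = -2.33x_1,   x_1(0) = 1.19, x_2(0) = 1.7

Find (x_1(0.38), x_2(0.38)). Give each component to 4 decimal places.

1.8360, 0.6464

Euler on (x_1,x_2): x_1_{n+1} = x_1_n + h·x_1', x_2_{n+1} = x_2_n + h·x_2'.
0.000000: (1.190000, 1.700000); f=(1.700000, -2.772700) → (1.836000, 0.646374)
(x_1(0.38), x_2(0.38)) ≈ (1.8360, 0.6464)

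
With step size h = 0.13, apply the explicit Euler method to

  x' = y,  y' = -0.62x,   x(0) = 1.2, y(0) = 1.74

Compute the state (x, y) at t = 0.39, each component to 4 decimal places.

1.8385, 1.3962

Euler on (x,y): x_{n+1} = x_n + h·x', y_{n+1} = y_n + h·y'.
0.000000: (1.200000, 1.740000); f=(1.740000, -0.744000) → (1.426200, 1.643280)
0.130000: (1.426200, 1.643280); f=(1.643280, -0.884244) → (1.639826, 1.528328)
0.260000: (1.639826, 1.528328); f=(1.528328, -1.016692) → (1.838509, 1.396158)
(x(0.39), y(0.39)) ≈ (1.8385, 1.3962)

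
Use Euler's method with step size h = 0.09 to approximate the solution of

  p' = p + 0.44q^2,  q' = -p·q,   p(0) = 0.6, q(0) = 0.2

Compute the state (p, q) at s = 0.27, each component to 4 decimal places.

Euler on (p,q): p_{n+1} = p_n + h·p', q_{n+1} = q_n + h·q'.
0.000000: (0.600000, 0.200000); f=(0.617600, -0.120000) → (0.655584, 0.189200)
0.090000: (0.655584, 0.189200); f=(0.671335, -0.124036) → (0.716004, 0.178037)
0.180000: (0.716004, 0.178037); f=(0.729951, -0.127475) → (0.781700, 0.166564)
(p(0.27), q(0.27)) ≈ (0.7817, 0.1666)

0.7817, 0.1666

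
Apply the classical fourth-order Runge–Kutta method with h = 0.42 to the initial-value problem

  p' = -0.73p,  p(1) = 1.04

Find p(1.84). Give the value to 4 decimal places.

0.5633

RK4: k1 = f(x_n, p_n); k2 = f(x_n + h/2, p_n + (h/2)·k1); k3 = f(x_n + h/2, p_n + (h/2)·k2); k4 = f(x_n + h, p_n + h·k3); p_{n+1} = p_n + (h/6)·(k1 + 2k2 + 2k3 + k4).
x=1.000000, p=1.040000:
  k1 = f(1.000000, 1.040000) = -0.759200
  k2 = f(1.210000, 0.880568) = -0.642815
  k3 = f(1.210000, 0.905009) = -0.660657
  k4 = f(1.420000, 0.762524) = -0.556643
  p ← 1.040000 + (0.42/6)·(k1 + 2k2 + 2k3 + k4) = 0.765405
x=1.420000, p=0.765405:
  k1 = f(1.420000, 0.765405) = -0.558746
  k2 = f(1.630000, 0.648068) = -0.473090
  k3 = f(1.630000, 0.666056) = -0.486221
  k4 = f(1.840000, 0.561192) = -0.409670
  p ← 0.765405 + (0.42/6)·(k1 + 2k2 + 2k3 + k4) = 0.563312
p(1.84) ≈ 0.5633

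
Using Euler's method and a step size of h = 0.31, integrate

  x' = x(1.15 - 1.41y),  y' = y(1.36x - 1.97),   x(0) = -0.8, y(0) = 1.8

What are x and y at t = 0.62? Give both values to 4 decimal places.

-0.5996, 0.0185

Euler on (x,y): x_{n+1} = x_n + h·x', y_{n+1} = y_n + h·y'.
0.000000: (-0.800000, 1.800000); f=(1.110400, -5.504400) → (-0.455776, 0.093636)
0.310000: (-0.455776, 0.093636); f=(-0.463968, -0.242504) → (-0.599606, 0.018460)
(x(0.62), y(0.62)) ≈ (-0.5996, 0.0185)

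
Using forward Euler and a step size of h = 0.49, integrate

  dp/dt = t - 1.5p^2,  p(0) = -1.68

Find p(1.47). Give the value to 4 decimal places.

Euler: p_{n+1} = p_n + h·f(t_n, p_n).
t=0.000000, p=-1.680000: f=-4.233600 → p ← -1.680000 + 0.49·(-4.233600) = -3.754464
t=0.490000, p=-3.754464: f=-20.654000 → p ← -3.754464 + 0.49·(-20.654000) = -13.874924
t=0.980000, p=-13.874924: f=-287.790272 → p ← -13.874924 + 0.49·(-287.790272) = -154.892157
p(1.47) ≈ -154.8922

-154.8922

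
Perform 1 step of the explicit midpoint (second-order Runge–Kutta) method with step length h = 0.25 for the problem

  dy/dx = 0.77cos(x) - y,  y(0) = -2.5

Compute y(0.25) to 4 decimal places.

-1.7862

Midpoint: k1 = f(x_n, y_n); k2 = f(x_n + h/2, y_n + (h/2)·k1); y_{n+1} = y_n + h·k2.
x=0.000000, y=-2.500000:
  k1 = f(0.000000, -2.500000) = 3.270000
  k2 = f(0.125000, -2.091250) = 2.855242
  y ← -2.500000 + 0.25·2.855242 = -1.786189
y(0.25) ≈ -1.7862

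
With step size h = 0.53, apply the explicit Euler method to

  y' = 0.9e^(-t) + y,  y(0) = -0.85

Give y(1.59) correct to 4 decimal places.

-1.3329

Euler: y_{n+1} = y_n + h·f(t_n, y_n).
t=0.000000, y=-0.850000: f=0.050000 → y ← -0.850000 + 0.53·0.050000 = -0.823500
t=0.530000, y=-0.823500: f=-0.293756 → y ← -0.823500 + 0.53·(-0.293756) = -0.979190
t=1.060000, y=-0.979190: f=-0.667380 → y ← -0.979190 + 0.53·(-0.667380) = -1.332902
y(1.59) ≈ -1.3329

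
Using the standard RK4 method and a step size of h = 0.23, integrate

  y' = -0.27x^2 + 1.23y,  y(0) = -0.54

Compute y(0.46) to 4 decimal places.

-0.9610

RK4: k1 = f(x_n, y_n); k2 = f(x_n + h/2, y_n + (h/2)·k1); k3 = f(x_n + h/2, y_n + (h/2)·k2); k4 = f(x_n + h, y_n + h·k3); y_{n+1} = y_n + (h/6)·(k1 + 2k2 + 2k3 + k4).
x=0.000000, y=-0.540000:
  k1 = f(0.000000, -0.540000) = -0.664200
  k2 = f(0.115000, -0.616383) = -0.761722
  k3 = f(0.115000, -0.627598) = -0.775516
  k4 = f(0.230000, -0.718369) = -0.897877
  y ← -0.540000 + (0.23/6)·(k1 + 2k2 + 2k3 + k4) = -0.717735
x=0.230000, y=-0.717735:
  k1 = f(0.230000, -0.717735) = -0.897096
  k2 = f(0.345000, -0.820901) = -1.041845
  k3 = f(0.345000, -0.837547) = -1.062319
  k4 = f(0.460000, -0.962068) = -1.240476
  y ← -0.717735 + (0.23/6)·(k1 + 2k2 + 2k3 + k4) = -0.960994
y(0.46) ≈ -0.9610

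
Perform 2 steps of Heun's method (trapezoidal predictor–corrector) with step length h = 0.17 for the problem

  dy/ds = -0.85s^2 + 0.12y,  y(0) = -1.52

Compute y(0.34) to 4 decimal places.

-1.5959

Heun: k1 = f(s_n, y_n); k2 = f(s_n + h, y_n + h·k1); y_{n+1} = y_n + (h/2)·(k1 + k2).
s=0.000000, y=-1.520000:
  k1 = f(0.000000, -1.520000) = -0.182400
  k2 = f(0.170000, -1.551008) = -0.210686
  y ← -1.520000 + (0.17/2)·(-0.182400 + (-0.210686)) = -1.553412
s=0.170000, y=-1.553412:
  k1 = f(0.170000, -1.553412) = -0.210974
  k2 = f(0.340000, -1.589278) = -0.288973
  y ← -1.553412 + (0.17/2)·(-0.210974 + (-0.288973)) = -1.595908
y(0.34) ≈ -1.5959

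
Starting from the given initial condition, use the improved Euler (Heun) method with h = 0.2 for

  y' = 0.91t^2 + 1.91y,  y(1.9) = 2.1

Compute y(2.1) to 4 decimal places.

Heun: k1 = f(t_n, y_n); k2 = f(t_n + h, y_n + h·k1); y_{n+1} = y_n + (h/2)·(k1 + k2).
t=1.900000, y=2.100000:
  k1 = f(1.900000, 2.100000) = 7.296100
  k2 = f(2.100000, 3.559220) = 10.811210
  y ← 2.100000 + (0.2/2)·(7.296100 + 10.811210) = 3.910731
y(2.1) ≈ 3.9107

3.9107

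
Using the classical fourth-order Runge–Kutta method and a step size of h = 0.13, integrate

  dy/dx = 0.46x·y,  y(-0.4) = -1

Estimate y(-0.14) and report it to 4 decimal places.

RK4: k1 = f(x_n, y_n); k2 = f(x_n + h/2, y_n + (h/2)·k1); k3 = f(x_n + h/2, y_n + (h/2)·k2); k4 = f(x_n + h, y_n + h·k3); y_{n+1} = y_n + (h/6)·(k1 + 2k2 + 2k3 + k4).
x=-0.400000, y=-1.000000:
  k1 = f(-0.400000, -1.000000) = 0.184000
  k2 = f(-0.335000, -0.988040) = 0.152257
  k3 = f(-0.335000, -0.990103) = 0.152575
  k4 = f(-0.270000, -0.980165) = 0.121737
  y ← -1.000000 + (0.13/6)·(k1 + 2k2 + 2k3 + k4) = -0.980166
x=-0.270000, y=-0.980166:
  k1 = f(-0.270000, -0.980166) = 0.121737
  k2 = f(-0.205000, -0.972253) = 0.091683
  k3 = f(-0.205000, -0.974207) = 0.091868
  k4 = f(-0.140000, -0.968224) = 0.062354
  y ← -0.980166 + (0.13/6)·(k1 + 2k2 + 2k3 + k4) = -0.968224
y(-0.14) ≈ -0.9682

-0.9682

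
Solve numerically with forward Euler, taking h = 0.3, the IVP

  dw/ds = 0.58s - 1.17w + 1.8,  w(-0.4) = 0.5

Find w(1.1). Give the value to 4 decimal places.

Euler: w_{n+1} = w_n + h·f(s_n, w_n).
s=-0.400000, w=0.500000: f=0.983000 → w ← 0.500000 + 0.3·0.983000 = 0.794900
s=-0.100000, w=0.794900: f=0.811967 → w ← 0.794900 + 0.3·0.811967 = 1.038490
s=0.200000, w=1.038490: f=0.700967 → w ← 1.038490 + 0.3·0.700967 = 1.248780
s=0.500000, w=1.248780: f=0.628927 → w ← 1.248780 + 0.3·0.628927 = 1.437458
s=0.800000, w=1.437458: f=0.582174 → w ← 1.437458 + 0.3·0.582174 = 1.612110
w(1.1) ≈ 1.6121

1.6121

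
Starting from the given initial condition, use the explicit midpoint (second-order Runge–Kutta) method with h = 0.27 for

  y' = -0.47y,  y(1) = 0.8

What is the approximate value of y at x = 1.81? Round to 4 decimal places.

0.5473

Midpoint: k1 = f(x_n, y_n); k2 = f(x_n + h/2, y_n + (h/2)·k1); y_{n+1} = y_n + h·k2.
x=1.000000, y=0.800000:
  k1 = f(1.000000, 0.800000) = -0.376000
  k2 = f(1.135000, 0.749240) = -0.352143
  y ← 0.800000 + 0.27·(-0.352143) = 0.704921
x=1.270000, y=0.704921:
  k1 = f(1.270000, 0.704921) = -0.331313
  k2 = f(1.405000, 0.660194) = -0.310291
  y ← 0.704921 + 0.27·(-0.310291) = 0.621143
x=1.540000, y=0.621143:
  k1 = f(1.540000, 0.621143) = -0.291937
  k2 = f(1.675000, 0.581731) = -0.273414
  y ← 0.621143 + 0.27·(-0.273414) = 0.547321
y(1.81) ≈ 0.5473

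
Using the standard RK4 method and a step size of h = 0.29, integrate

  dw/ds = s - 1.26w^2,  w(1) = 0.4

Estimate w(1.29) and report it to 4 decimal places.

RK4: k1 = f(s_n, w_n); k2 = f(s_n + h/2, w_n + (h/2)·k1); k3 = f(s_n + h/2, w_n + (h/2)·k2); k4 = f(s_n + h, w_n + h·k3); w_{n+1} = w_n + (h/6)·(k1 + 2k2 + 2k3 + k4).
s=1.000000, w=0.400000:
  k1 = f(1.000000, 0.400000) = 0.798400
  k2 = f(1.145000, 0.515768) = 0.809819
  k3 = f(1.145000, 0.517424) = 0.807664
  k4 = f(1.290000, 0.634222) = 0.783180
  w ← 0.400000 + (0.29/6)·(k1 + 2k2 + 2k3 + k4) = 0.632800
w(1.29) ≈ 0.6328

0.6328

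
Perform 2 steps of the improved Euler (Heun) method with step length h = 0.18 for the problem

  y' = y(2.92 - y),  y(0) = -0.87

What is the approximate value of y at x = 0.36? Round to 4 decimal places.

-4.2459

Heun: k1 = f(x_n, y_n); k2 = f(x_n + h, y_n + h·k1); y_{n+1} = y_n + (h/2)·(k1 + k2).
x=0.000000, y=-0.870000:
  k1 = f(0.000000, -0.870000) = -3.297300
  k2 = f(0.180000, -1.463514) = -6.415334
  y ← -0.870000 + (0.18/2)·(-3.297300 + (-6.415334)) = -1.744137
x=0.180000, y=-1.744137:
  k1 = f(0.180000, -1.744137) = -8.134894
  k2 = f(0.360000, -3.208418) = -19.662527
  y ← -1.744137 + (0.18/2)·(-8.134894 + (-19.662527)) = -4.245905
y(0.36) ≈ -4.2459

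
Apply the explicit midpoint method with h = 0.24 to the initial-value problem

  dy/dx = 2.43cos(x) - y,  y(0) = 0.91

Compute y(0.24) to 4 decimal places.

Midpoint: k1 = f(x_n, y_n); k2 = f(x_n + h/2, y_n + (h/2)·k1); y_{n+1} = y_n + h·k2.
x=0.000000, y=0.910000:
  k1 = f(0.000000, 0.910000) = 1.520000
  k2 = f(0.120000, 1.092400) = 1.320125
  y ← 0.910000 + 0.24·1.320125 = 1.226830
y(0.24) ≈ 1.2268

1.2268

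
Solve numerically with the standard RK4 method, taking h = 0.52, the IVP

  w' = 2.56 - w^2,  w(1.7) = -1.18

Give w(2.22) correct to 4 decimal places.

-0.1921

RK4: k1 = f(x_n, w_n); k2 = f(x_n + h/2, w_n + (h/2)·k1); k3 = f(x_n + h/2, w_n + (h/2)·k2); k4 = f(x_n + h, w_n + h·k3); w_{n+1} = w_n + (h/6)·(k1 + 2k2 + 2k3 + k4).
x=1.700000, w=-1.180000:
  k1 = f(1.700000, -1.180000) = 1.167600
  k2 = f(1.960000, -0.876424) = 1.791881
  k3 = f(1.960000, -0.714111) = 2.050046
  k4 = f(2.220000, -0.113976) = 2.547009
  w ← -1.180000 + (0.52/6)·(k1 + 2k2 + 2k3 + k4) = -0.192133
w(2.22) ≈ -0.1921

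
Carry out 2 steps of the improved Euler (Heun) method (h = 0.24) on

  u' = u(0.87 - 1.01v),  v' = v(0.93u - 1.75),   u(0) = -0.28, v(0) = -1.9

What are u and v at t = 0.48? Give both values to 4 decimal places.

-0.7200, -0.7097

Heun on (u,v): k1 = f(t_n, state_n); k2 = f(t_n + h, state_n + h·k1); state_{n+1} = state_n + (h/2)·(k1 + k2).
0.000000: (-0.280000, -1.900000)
  k1 = (-0.780920, 3.819760)
  predictor → (-0.467421, -0.983258)
  k2 = (-0.870847, 2.148124)
  → (-0.478212, -1.183854)
0.240000: (-0.478212, -1.183854)
  k1 = (-0.987839, 2.598248)
  predictor → (-0.715293, -0.560274)
  k2 = (-1.027073, 1.353187)
  → (-0.720002, -0.709682)
(u(0.48), v(0.48)) ≈ (-0.7200, -0.7097)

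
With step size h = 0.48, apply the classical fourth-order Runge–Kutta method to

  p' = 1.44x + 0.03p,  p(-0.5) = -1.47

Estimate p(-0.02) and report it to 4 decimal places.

RK4: k1 = f(x_n, p_n); k2 = f(x_n + h/2, p_n + (h/2)·k1); k3 = f(x_n + h/2, p_n + (h/2)·k2); k4 = f(x_n + h, p_n + h·k3); p_{n+1} = p_n + (h/6)·(k1 + 2k2 + 2k3 + k4).
x=-0.500000, p=-1.470000:
  k1 = f(-0.500000, -1.470000) = -0.764100
  k2 = f(-0.260000, -1.653384) = -0.424002
  k3 = f(-0.260000, -1.571760) = -0.421553
  k4 = f(-0.020000, -1.672345) = -0.078970
  p ← -1.470000 + (0.48/6)·(k1 + 2k2 + 2k3 + k4) = -1.672734
p(-0.02) ≈ -1.6727

-1.6727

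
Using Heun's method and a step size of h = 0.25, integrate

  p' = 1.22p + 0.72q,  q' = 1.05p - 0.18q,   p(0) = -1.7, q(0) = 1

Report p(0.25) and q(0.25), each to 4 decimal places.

Heun on (p,q): k1 = f(t_n, state_n); k2 = f(t_n + h, state_n + h·k1); state_{n+1} = state_n + (h/2)·(k1 + k2).
0.000000: (-1.700000, 1.000000)
  k1 = (-1.354000, -1.965000)
  predictor → (-2.038500, 0.508750)
  k2 = (-2.120670, -2.232000)
  → (-2.134334, 0.475375)
(p(0.25), q(0.25)) ≈ (-2.1343, 0.4754)

-2.1343, 0.4754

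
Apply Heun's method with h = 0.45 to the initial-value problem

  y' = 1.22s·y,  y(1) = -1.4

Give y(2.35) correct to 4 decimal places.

Heun: k1 = f(s_n, y_n); k2 = f(s_n + h, y_n + h·k1); y_{n+1} = y_n + (h/2)·(k1 + k2).
s=1.000000, y=-1.400000:
  k1 = f(1.000000, -1.400000) = -1.708000
  k2 = f(1.450000, -2.168600) = -3.836253
  y ← -1.400000 + (0.45/2)·(-1.708000 + (-3.836253)) = -2.647457
s=1.450000, y=-2.647457:
  k1 = f(1.450000, -2.647457) = -4.683351
  k2 = f(1.900000, -4.754965) = -11.022009
  y ← -2.647457 + (0.45/2)·(-4.683351 + (-11.022009)) = -6.181163
s=1.900000, y=-6.181163:
  k1 = f(1.900000, -6.181163) = -14.327936
  k2 = f(2.350000, -12.628734) = -36.206582
  y ← -6.181163 + (0.45/2)·(-14.327936 + (-36.206582)) = -17.551430
y(2.35) ≈ -17.5514

-17.5514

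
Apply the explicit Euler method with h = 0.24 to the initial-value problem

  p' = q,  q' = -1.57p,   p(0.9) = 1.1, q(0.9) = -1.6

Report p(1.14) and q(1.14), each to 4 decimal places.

Euler on (p,q): p_{n+1} = p_n + h·p', q_{n+1} = q_n + h·q'.
0.900000: (1.100000, -1.600000); f=(-1.600000, -1.727000) → (0.716000, -2.014480)
(p(1.14), q(1.14)) ≈ (0.7160, -2.0145)

0.7160, -2.0145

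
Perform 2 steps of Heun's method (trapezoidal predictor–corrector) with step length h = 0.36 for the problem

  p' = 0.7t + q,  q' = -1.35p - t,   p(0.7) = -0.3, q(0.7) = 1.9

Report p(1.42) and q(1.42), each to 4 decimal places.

Heun on (p,q): k1 = f(t_n, state_n); k2 = f(t_n + h, state_n + h·k1); state_{n+1} = state_n + (h/2)·(k1 + k2).
0.700000: (-0.300000, 1.900000)
  k1 = (2.390000, -0.295000)
  predictor → (0.560400, 1.793800)
  k2 = (2.535800, -1.816540)
  → (0.586644, 1.519923)
1.060000: (0.586644, 1.519923)
  k1 = (2.261923, -1.851969)
  predictor → (1.400936, 0.853214)
  k2 = (1.847214, -3.311264)
  → (1.326289, 0.590541)
(p(1.42), q(1.42)) ≈ (1.3263, 0.5905)

1.3263, 0.5905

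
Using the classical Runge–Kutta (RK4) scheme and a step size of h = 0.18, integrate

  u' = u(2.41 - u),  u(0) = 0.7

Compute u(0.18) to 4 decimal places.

RK4: k1 = f(t_n, u_n); k2 = f(t_n + h/2, u_n + (h/2)·k1); k3 = f(t_n + h/2, u_n + (h/2)·k2); k4 = f(t_n + h, u_n + h·k3); u_{n+1} = u_n + (h/6)·(k1 + 2k2 + 2k3 + k4).
t=0.000000, u=0.700000:
  k1 = f(0.000000, 0.700000) = 1.197000
  k2 = f(0.090000, 0.807730) = 1.294202
  k3 = f(0.090000, 0.816478) = 1.301076
  k4 = f(0.180000, 0.934194) = 1.378689
  u ← 0.700000 + (0.18/6)·(k1 + 2k2 + 2k3 + k4) = 0.932987
u(0.18) ≈ 0.9330

0.9330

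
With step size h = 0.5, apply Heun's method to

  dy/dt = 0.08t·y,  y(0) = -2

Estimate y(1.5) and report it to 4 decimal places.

-2.1880

Heun: k1 = f(t_n, y_n); k2 = f(t_n + h, y_n + h·k1); y_{n+1} = y_n + (h/2)·(k1 + k2).
t=0.000000, y=-2.000000:
  k1 = f(0.000000, -2.000000) = 0.000000
  k2 = f(0.500000, -2.000000) = -0.080000
  y ← -2.000000 + (0.5/2)·(0.000000 + (-0.080000)) = -2.020000
t=0.500000, y=-2.020000:
  k1 = f(0.500000, -2.020000) = -0.080800
  k2 = f(1.000000, -2.060400) = -0.164832
  y ← -2.020000 + (0.5/2)·(-0.080800 + (-0.164832)) = -2.081408
t=1.000000, y=-2.081408:
  k1 = f(1.000000, -2.081408) = -0.166513
  k2 = f(1.500000, -2.164664) = -0.259760
  y ← -2.081408 + (0.5/2)·(-0.166513 + (-0.259760)) = -2.187976
y(1.5) ≈ -2.1880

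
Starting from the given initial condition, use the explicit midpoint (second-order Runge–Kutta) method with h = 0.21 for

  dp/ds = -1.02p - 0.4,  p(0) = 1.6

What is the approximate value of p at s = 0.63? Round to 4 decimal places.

Midpoint: k1 = f(s_n, p_n); k2 = f(s_n + h/2, p_n + (h/2)·k1); p_{n+1} = p_n + h·k2.
s=0.000000, p=1.600000:
  k1 = f(0.000000, 1.600000) = -2.032000
  k2 = f(0.105000, 1.386640) = -1.814373
  p ← 1.600000 + 0.21·(-1.814373) = 1.218982
s=0.210000, p=1.218982:
  k1 = f(0.210000, 1.218982) = -1.643361
  k2 = f(0.315000, 1.046429) = -1.467357
  p ← 1.218982 + 0.21·(-1.467357) = 0.910837
s=0.420000, p=0.910837:
  k1 = f(0.420000, 0.910837) = -1.329053
  k2 = f(0.525000, 0.771286) = -1.186712
  p ← 0.910837 + 0.21·(-1.186712) = 0.661627
p(0.63) ≈ 0.6616

0.6616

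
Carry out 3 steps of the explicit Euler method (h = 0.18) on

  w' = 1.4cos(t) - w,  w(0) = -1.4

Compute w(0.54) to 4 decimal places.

Euler: w_{n+1} = w_n + h·f(t_n, w_n).
t=0.000000, w=-1.400000: f=2.800000 → w ← -1.400000 + 0.18·2.800000 = -0.896000
t=0.180000, w=-0.896000: f=2.273381 → w ← -0.896000 + 0.18·2.273381 = -0.486791
t=0.360000, w=-0.486791: f=1.797047 → w ← -0.486791 + 0.18·1.797047 = -0.163323
w(0.54) ≈ -0.1633

-0.1633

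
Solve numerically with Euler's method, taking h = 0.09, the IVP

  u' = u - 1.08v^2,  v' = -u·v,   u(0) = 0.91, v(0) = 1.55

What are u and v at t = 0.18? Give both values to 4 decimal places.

0.6298, 1.3259

Euler on (u,v): u_{n+1} = u_n + h·u', v_{n+1} = v_n + h·v'.
0.000000: (0.910000, 1.550000); f=(-1.684700, -1.410500) → (0.758377, 1.423055)
0.090000: (0.758377, 1.423055); f=(-1.428715, -1.079212) → (0.629793, 1.325926)
(u(0.18), v(0.18)) ≈ (0.6298, 1.3259)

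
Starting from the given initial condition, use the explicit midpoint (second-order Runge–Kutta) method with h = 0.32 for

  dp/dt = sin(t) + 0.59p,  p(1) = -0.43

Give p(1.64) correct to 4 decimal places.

0.1066

Midpoint: k1 = f(t_n, p_n); k2 = f(t_n + h/2, p_n + (h/2)·k1); p_{n+1} = p_n + h·k2.
t=1.000000, p=-0.430000:
  k1 = f(1.000000, -0.430000) = 0.587771
  k2 = f(1.160000, -0.335957) = 0.718589
  p ← -0.430000 + 0.32·0.718589 = -0.200052
t=1.320000, p=-0.200052:
  k1 = f(1.320000, -0.200052) = 0.850685
  k2 = f(1.480000, -0.063942) = 0.958155
  p ← -0.200052 + 0.32·0.958155 = 0.106558
p(1.64) ≈ 0.1066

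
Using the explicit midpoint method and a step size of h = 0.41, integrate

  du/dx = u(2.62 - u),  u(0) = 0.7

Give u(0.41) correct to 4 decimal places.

1.3577

Midpoint: k1 = f(x_n, u_n); k2 = f(x_n + h/2, u_n + (h/2)·k1); u_{n+1} = u_n + h·k2.
x=0.000000, u=0.700000:
  k1 = f(0.000000, 0.700000) = 1.344000
  k2 = f(0.205000, 0.975520) = 1.604223
  u ← 0.700000 + 0.41·1.604223 = 1.357731
u(0.41) ≈ 1.3577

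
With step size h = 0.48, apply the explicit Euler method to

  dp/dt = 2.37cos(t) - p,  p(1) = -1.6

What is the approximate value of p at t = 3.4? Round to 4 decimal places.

-1.6797

Euler: p_{n+1} = p_n + h·f(t_n, p_n).
t=1.000000, p=-1.600000: f=2.880516 → p ← -1.600000 + 0.48·2.880516 = -0.217352
t=1.480000, p=-0.217352: f=0.432244 → p ← -0.217352 + 0.48·0.432244 = -0.009875
t=1.960000, p=-0.009875: f=-0.889426 → p ← -0.009875 + 0.48·(-0.889426) = -0.436799
t=2.440000, p=-0.436799: f=-1.373443 → p ← -0.436799 + 0.48·(-1.373443) = -1.096052
t=2.920000, p=-1.096052: f=-1.215998 → p ← -1.096052 + 0.48·(-1.215998) = -1.679731
p(3.4) ≈ -1.6797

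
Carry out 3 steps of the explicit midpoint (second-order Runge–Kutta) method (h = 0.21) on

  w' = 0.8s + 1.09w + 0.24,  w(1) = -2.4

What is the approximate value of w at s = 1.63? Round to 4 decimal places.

-3.6172

Midpoint: k1 = f(s_n, w_n); k2 = f(s_n + h/2, w_n + (h/2)·k1); w_{n+1} = w_n + h·k2.
s=1.000000, w=-2.400000:
  k1 = f(1.000000, -2.400000) = -1.576000
  k2 = f(1.105000, -2.565480) = -1.672373
  w ← -2.400000 + 0.21·(-1.672373) = -2.751198
s=1.210000, w=-2.751198:
  k1 = f(1.210000, -2.751198) = -1.790806
  k2 = f(1.315000, -2.939233) = -1.911764
  w ← -2.751198 + 0.21·(-1.911764) = -3.152669
s=1.420000, w=-3.152669:
  k1 = f(1.420000, -3.152669) = -2.060409
  k2 = f(1.525000, -3.369012) = -2.212223
  w ← -3.152669 + 0.21·(-2.212223) = -3.617236
w(1.63) ≈ -3.6172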